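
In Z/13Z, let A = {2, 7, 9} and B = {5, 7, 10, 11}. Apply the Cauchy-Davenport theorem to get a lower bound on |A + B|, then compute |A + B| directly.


Cauchy-Davenport: |A + B| ≥ min(p, |A| + |B| - 1) for A, B nonempty in Z/pZ.
|A| = 3, |B| = 4, p = 13.
CD lower bound = min(13, 3 + 4 - 1) = min(13, 6) = 6.
Compute A + B mod 13 directly:
a = 2: 2+5=7, 2+7=9, 2+10=12, 2+11=0
a = 7: 7+5=12, 7+7=1, 7+10=4, 7+11=5
a = 9: 9+5=1, 9+7=3, 9+10=6, 9+11=7
A + B = {0, 1, 3, 4, 5, 6, 7, 9, 12}, so |A + B| = 9.
Verify: 9 ≥ 6? Yes ✓.

CD lower bound = 6, actual |A + B| = 9.


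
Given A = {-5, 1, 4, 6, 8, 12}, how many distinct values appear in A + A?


A + A = {a + a' : a, a' ∈ A}; |A| = 6.
General bounds: 2|A| - 1 ≤ |A + A| ≤ |A|(|A|+1)/2, i.e. 11 ≤ |A + A| ≤ 21.
Lower bound 2|A|-1 is attained iff A is an arithmetic progression.
Enumerate sums a + a' for a ≤ a' (symmetric, so this suffices):
a = -5: -5+-5=-10, -5+1=-4, -5+4=-1, -5+6=1, -5+8=3, -5+12=7
a = 1: 1+1=2, 1+4=5, 1+6=7, 1+8=9, 1+12=13
a = 4: 4+4=8, 4+6=10, 4+8=12, 4+12=16
a = 6: 6+6=12, 6+8=14, 6+12=18
a = 8: 8+8=16, 8+12=20
a = 12: 12+12=24
Distinct sums: {-10, -4, -1, 1, 2, 3, 5, 7, 8, 9, 10, 12, 13, 14, 16, 18, 20, 24}
|A + A| = 18

|A + A| = 18


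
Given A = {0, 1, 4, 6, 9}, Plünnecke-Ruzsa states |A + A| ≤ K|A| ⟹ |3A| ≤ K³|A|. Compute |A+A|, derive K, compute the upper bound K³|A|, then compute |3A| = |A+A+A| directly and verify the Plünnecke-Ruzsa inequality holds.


|A| = 5.
Step 1: Compute A + A by enumerating all 25 pairs.
A + A = {0, 1, 2, 4, 5, 6, 7, 8, 9, 10, 12, 13, 15, 18}, so |A + A| = 14.
Step 2: Doubling constant K = |A + A|/|A| = 14/5 = 14/5 ≈ 2.8000.
Step 3: Plünnecke-Ruzsa gives |3A| ≤ K³·|A| = (2.8000)³ · 5 ≈ 109.7600.
Step 4: Compute 3A = A + A + A directly by enumerating all triples (a,b,c) ∈ A³; |3A| = 24.
Step 5: Check 24 ≤ 109.7600? Yes ✓.

K = 14/5, Plünnecke-Ruzsa bound K³|A| ≈ 109.7600, |3A| = 24, inequality holds.


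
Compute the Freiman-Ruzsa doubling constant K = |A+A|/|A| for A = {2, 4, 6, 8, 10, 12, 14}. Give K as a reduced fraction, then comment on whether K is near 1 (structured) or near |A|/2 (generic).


|A| = 7.
Compute A + A by enumerating all 49 pairs.
A + A = {4, 6, 8, 10, 12, 14, 16, 18, 20, 22, 24, 26, 28}, so |A + A| = 13.
K = |A + A| / |A| = 13/7 (already in lowest terms) ≈ 1.8571.
Reference: AP of size 7 gives K = 13/7 ≈ 1.8571; a fully generic set of size 7 gives K ≈ 4.0000.

|A| = 7, |A + A| = 13, K = 13/7.


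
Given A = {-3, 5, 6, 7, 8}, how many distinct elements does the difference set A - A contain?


A - A = {a - a' : a, a' ∈ A}; |A| = 5.
Bounds: 2|A|-1 ≤ |A - A| ≤ |A|² - |A| + 1, i.e. 9 ≤ |A - A| ≤ 21.
Note: 0 ∈ A - A always (from a - a). The set is symmetric: if d ∈ A - A then -d ∈ A - A.
Enumerate nonzero differences d = a - a' with a > a' (then include -d):
Positive differences: {1, 2, 3, 8, 9, 10, 11}
Full difference set: {0} ∪ (positive diffs) ∪ (negative diffs).
|A - A| = 1 + 2·7 = 15 (matches direct enumeration: 15).

|A - A| = 15


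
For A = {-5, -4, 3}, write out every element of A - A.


A - A = {a - a' : a, a' ∈ A}.
Compute a - a' for each ordered pair (a, a'):
a = -5: -5--5=0, -5--4=-1, -5-3=-8
a = -4: -4--5=1, -4--4=0, -4-3=-7
a = 3: 3--5=8, 3--4=7, 3-3=0
Collecting distinct values (and noting 0 appears from a-a):
A - A = {-8, -7, -1, 0, 1, 7, 8}
|A - A| = 7

A - A = {-8, -7, -1, 0, 1, 7, 8}


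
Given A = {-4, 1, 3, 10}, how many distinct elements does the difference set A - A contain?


A - A = {a - a' : a, a' ∈ A}; |A| = 4.
Bounds: 2|A|-1 ≤ |A - A| ≤ |A|² - |A| + 1, i.e. 7 ≤ |A - A| ≤ 13.
Note: 0 ∈ A - A always (from a - a). The set is symmetric: if d ∈ A - A then -d ∈ A - A.
Enumerate nonzero differences d = a - a' with a > a' (then include -d):
Positive differences: {2, 5, 7, 9, 14}
Full difference set: {0} ∪ (positive diffs) ∪ (negative diffs).
|A - A| = 1 + 2·5 = 11 (matches direct enumeration: 11).

|A - A| = 11


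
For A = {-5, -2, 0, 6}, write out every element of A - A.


A - A = {a - a' : a, a' ∈ A}.
Compute a - a' for each ordered pair (a, a'):
a = -5: -5--5=0, -5--2=-3, -5-0=-5, -5-6=-11
a = -2: -2--5=3, -2--2=0, -2-0=-2, -2-6=-8
a = 0: 0--5=5, 0--2=2, 0-0=0, 0-6=-6
a = 6: 6--5=11, 6--2=8, 6-0=6, 6-6=0
Collecting distinct values (and noting 0 appears from a-a):
A - A = {-11, -8, -6, -5, -3, -2, 0, 2, 3, 5, 6, 8, 11}
|A - A| = 13

A - A = {-11, -8, -6, -5, -3, -2, 0, 2, 3, 5, 6, 8, 11}


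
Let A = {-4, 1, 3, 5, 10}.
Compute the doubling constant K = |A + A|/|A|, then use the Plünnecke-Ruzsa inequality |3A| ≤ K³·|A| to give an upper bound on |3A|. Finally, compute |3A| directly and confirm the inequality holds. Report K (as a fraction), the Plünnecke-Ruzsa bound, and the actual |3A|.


|A| = 5.
Step 1: Compute A + A by enumerating all 25 pairs.
A + A = {-8, -3, -1, 1, 2, 4, 6, 8, 10, 11, 13, 15, 20}, so |A + A| = 13.
Step 2: Doubling constant K = |A + A|/|A| = 13/5 = 13/5 ≈ 2.6000.
Step 3: Plünnecke-Ruzsa gives |3A| ≤ K³·|A| = (2.6000)³ · 5 ≈ 87.8800.
Step 4: Compute 3A = A + A + A directly by enumerating all triples (a,b,c) ∈ A³; |3A| = 25.
Step 5: Check 25 ≤ 87.8800? Yes ✓.

K = 13/5, Plünnecke-Ruzsa bound K³|A| ≈ 87.8800, |3A| = 25, inequality holds.


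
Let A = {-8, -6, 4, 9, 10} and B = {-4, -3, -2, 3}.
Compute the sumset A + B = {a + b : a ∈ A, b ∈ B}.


A + B = {a + b : a ∈ A, b ∈ B}.
Enumerate all |A|·|B| = 5·4 = 20 pairs (a, b) and collect distinct sums.
a = -8: -8+-4=-12, -8+-3=-11, -8+-2=-10, -8+3=-5
a = -6: -6+-4=-10, -6+-3=-9, -6+-2=-8, -6+3=-3
a = 4: 4+-4=0, 4+-3=1, 4+-2=2, 4+3=7
a = 9: 9+-4=5, 9+-3=6, 9+-2=7, 9+3=12
a = 10: 10+-4=6, 10+-3=7, 10+-2=8, 10+3=13
Collecting distinct sums: A + B = {-12, -11, -10, -9, -8, -5, -3, 0, 1, 2, 5, 6, 7, 8, 12, 13}
|A + B| = 16

A + B = {-12, -11, -10, -9, -8, -5, -3, 0, 1, 2, 5, 6, 7, 8, 12, 13}


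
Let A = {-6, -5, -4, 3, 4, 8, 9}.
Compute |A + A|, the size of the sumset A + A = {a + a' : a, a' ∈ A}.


A + A = {a + a' : a, a' ∈ A}; |A| = 7.
General bounds: 2|A| - 1 ≤ |A + A| ≤ |A|(|A|+1)/2, i.e. 13 ≤ |A + A| ≤ 28.
Lower bound 2|A|-1 is attained iff A is an arithmetic progression.
Enumerate sums a + a' for a ≤ a' (symmetric, so this suffices):
a = -6: -6+-6=-12, -6+-5=-11, -6+-4=-10, -6+3=-3, -6+4=-2, -6+8=2, -6+9=3
a = -5: -5+-5=-10, -5+-4=-9, -5+3=-2, -5+4=-1, -5+8=3, -5+9=4
a = -4: -4+-4=-8, -4+3=-1, -4+4=0, -4+8=4, -4+9=5
a = 3: 3+3=6, 3+4=7, 3+8=11, 3+9=12
a = 4: 4+4=8, 4+8=12, 4+9=13
a = 8: 8+8=16, 8+9=17
a = 9: 9+9=18
Distinct sums: {-12, -11, -10, -9, -8, -3, -2, -1, 0, 2, 3, 4, 5, 6, 7, 8, 11, 12, 13, 16, 17, 18}
|A + A| = 22

|A + A| = 22


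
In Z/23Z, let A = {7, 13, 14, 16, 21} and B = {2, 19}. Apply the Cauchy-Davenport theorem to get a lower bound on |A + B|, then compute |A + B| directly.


Cauchy-Davenport: |A + B| ≥ min(p, |A| + |B| - 1) for A, B nonempty in Z/pZ.
|A| = 5, |B| = 2, p = 23.
CD lower bound = min(23, 5 + 2 - 1) = min(23, 6) = 6.
Compute A + B mod 23 directly:
a = 7: 7+2=9, 7+19=3
a = 13: 13+2=15, 13+19=9
a = 14: 14+2=16, 14+19=10
a = 16: 16+2=18, 16+19=12
a = 21: 21+2=0, 21+19=17
A + B = {0, 3, 9, 10, 12, 15, 16, 17, 18}, so |A + B| = 9.
Verify: 9 ≥ 6? Yes ✓.

CD lower bound = 6, actual |A + B| = 9.


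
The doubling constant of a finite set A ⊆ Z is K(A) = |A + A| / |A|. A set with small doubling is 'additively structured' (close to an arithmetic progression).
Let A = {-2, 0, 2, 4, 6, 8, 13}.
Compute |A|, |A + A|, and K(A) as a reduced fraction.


|A| = 7.
Compute A + A by enumerating all 49 pairs.
A + A = {-4, -2, 0, 2, 4, 6, 8, 10, 11, 12, 13, 14, 15, 16, 17, 19, 21, 26}, so |A + A| = 18.
K = |A + A| / |A| = 18/7 (already in lowest terms) ≈ 2.5714.
Reference: AP of size 7 gives K = 13/7 ≈ 1.8571; a fully generic set of size 7 gives K ≈ 4.0000.

|A| = 7, |A + A| = 18, K = 18/7.


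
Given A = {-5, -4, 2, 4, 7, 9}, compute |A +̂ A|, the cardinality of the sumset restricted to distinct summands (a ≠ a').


Restricted sumset: A +̂ A = {a + a' : a ∈ A, a' ∈ A, a ≠ a'}.
Equivalently, take A + A and drop any sum 2a that is achievable ONLY as a + a for a ∈ A (i.e. sums representable only with equal summands).
Enumerate pairs (a, a') with a < a' (symmetric, so each unordered pair gives one sum; this covers all a ≠ a'):
  -5 + -4 = -9
  -5 + 2 = -3
  -5 + 4 = -1
  -5 + 7 = 2
  -5 + 9 = 4
  -4 + 2 = -2
  -4 + 4 = 0
  -4 + 7 = 3
  -4 + 9 = 5
  2 + 4 = 6
  2 + 7 = 9
  2 + 9 = 11
  4 + 7 = 11
  4 + 9 = 13
  7 + 9 = 16
Collected distinct sums: {-9, -3, -2, -1, 0, 2, 3, 4, 5, 6, 9, 11, 13, 16}
|A +̂ A| = 14
(Reference bound: |A +̂ A| ≥ 2|A| - 3 for |A| ≥ 2, with |A| = 6 giving ≥ 9.)

|A +̂ A| = 14


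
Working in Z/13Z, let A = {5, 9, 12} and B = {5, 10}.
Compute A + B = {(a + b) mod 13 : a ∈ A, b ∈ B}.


Work in Z/13Z: reduce every sum a + b modulo 13.
Enumerate all 6 pairs:
a = 5: 5+5=10, 5+10=2
a = 9: 9+5=1, 9+10=6
a = 12: 12+5=4, 12+10=9
Distinct residues collected: {1, 2, 4, 6, 9, 10}
|A + B| = 6 (out of 13 total residues).

A + B = {1, 2, 4, 6, 9, 10}


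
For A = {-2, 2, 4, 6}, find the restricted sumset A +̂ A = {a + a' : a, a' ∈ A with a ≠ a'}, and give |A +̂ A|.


Restricted sumset: A +̂ A = {a + a' : a ∈ A, a' ∈ A, a ≠ a'}.
Equivalently, take A + A and drop any sum 2a that is achievable ONLY as a + a for a ∈ A (i.e. sums representable only with equal summands).
Enumerate pairs (a, a') with a < a' (symmetric, so each unordered pair gives one sum; this covers all a ≠ a'):
  -2 + 2 = 0
  -2 + 4 = 2
  -2 + 6 = 4
  2 + 4 = 6
  2 + 6 = 8
  4 + 6 = 10
Collected distinct sums: {0, 2, 4, 6, 8, 10}
|A +̂ A| = 6
(Reference bound: |A +̂ A| ≥ 2|A| - 3 for |A| ≥ 2, with |A| = 4 giving ≥ 5.)

|A +̂ A| = 6


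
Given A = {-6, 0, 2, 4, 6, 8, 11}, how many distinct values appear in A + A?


A + A = {a + a' : a, a' ∈ A}; |A| = 7.
General bounds: 2|A| - 1 ≤ |A + A| ≤ |A|(|A|+1)/2, i.e. 13 ≤ |A + A| ≤ 28.
Lower bound 2|A|-1 is attained iff A is an arithmetic progression.
Enumerate sums a + a' for a ≤ a' (symmetric, so this suffices):
a = -6: -6+-6=-12, -6+0=-6, -6+2=-4, -6+4=-2, -6+6=0, -6+8=2, -6+11=5
a = 0: 0+0=0, 0+2=2, 0+4=4, 0+6=6, 0+8=8, 0+11=11
a = 2: 2+2=4, 2+4=6, 2+6=8, 2+8=10, 2+11=13
a = 4: 4+4=8, 4+6=10, 4+8=12, 4+11=15
a = 6: 6+6=12, 6+8=14, 6+11=17
a = 8: 8+8=16, 8+11=19
a = 11: 11+11=22
Distinct sums: {-12, -6, -4, -2, 0, 2, 4, 5, 6, 8, 10, 11, 12, 13, 14, 15, 16, 17, 19, 22}
|A + A| = 20

|A + A| = 20


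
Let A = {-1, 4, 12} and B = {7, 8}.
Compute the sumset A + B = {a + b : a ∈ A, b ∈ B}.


A + B = {a + b : a ∈ A, b ∈ B}.
Enumerate all |A|·|B| = 3·2 = 6 pairs (a, b) and collect distinct sums.
a = -1: -1+7=6, -1+8=7
a = 4: 4+7=11, 4+8=12
a = 12: 12+7=19, 12+8=20
Collecting distinct sums: A + B = {6, 7, 11, 12, 19, 20}
|A + B| = 6

A + B = {6, 7, 11, 12, 19, 20}


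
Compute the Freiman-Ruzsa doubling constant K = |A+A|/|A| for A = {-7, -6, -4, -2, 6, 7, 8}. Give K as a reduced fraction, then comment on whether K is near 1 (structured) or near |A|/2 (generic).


|A| = 7.
Compute A + A by enumerating all 49 pairs.
A + A = {-14, -13, -12, -11, -10, -9, -8, -6, -4, -1, 0, 1, 2, 3, 4, 5, 6, 12, 13, 14, 15, 16}, so |A + A| = 22.
K = |A + A| / |A| = 22/7 (already in lowest terms) ≈ 3.1429.
Reference: AP of size 7 gives K = 13/7 ≈ 1.8571; a fully generic set of size 7 gives K ≈ 4.0000.

|A| = 7, |A + A| = 22, K = 22/7.


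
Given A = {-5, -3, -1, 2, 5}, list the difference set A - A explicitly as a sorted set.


A - A = {a - a' : a, a' ∈ A}.
Compute a - a' for each ordered pair (a, a'):
a = -5: -5--5=0, -5--3=-2, -5--1=-4, -5-2=-7, -5-5=-10
a = -3: -3--5=2, -3--3=0, -3--1=-2, -3-2=-5, -3-5=-8
a = -1: -1--5=4, -1--3=2, -1--1=0, -1-2=-3, -1-5=-6
a = 2: 2--5=7, 2--3=5, 2--1=3, 2-2=0, 2-5=-3
a = 5: 5--5=10, 5--3=8, 5--1=6, 5-2=3, 5-5=0
Collecting distinct values (and noting 0 appears from a-a):
A - A = {-10, -8, -7, -6, -5, -4, -3, -2, 0, 2, 3, 4, 5, 6, 7, 8, 10}
|A - A| = 17

A - A = {-10, -8, -7, -6, -5, -4, -3, -2, 0, 2, 3, 4, 5, 6, 7, 8, 10}


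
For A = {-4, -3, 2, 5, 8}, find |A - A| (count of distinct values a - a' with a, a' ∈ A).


A - A = {a - a' : a, a' ∈ A}; |A| = 5.
Bounds: 2|A|-1 ≤ |A - A| ≤ |A|² - |A| + 1, i.e. 9 ≤ |A - A| ≤ 21.
Note: 0 ∈ A - A always (from a - a). The set is symmetric: if d ∈ A - A then -d ∈ A - A.
Enumerate nonzero differences d = a - a' with a > a' (then include -d):
Positive differences: {1, 3, 5, 6, 8, 9, 11, 12}
Full difference set: {0} ∪ (positive diffs) ∪ (negative diffs).
|A - A| = 1 + 2·8 = 17 (matches direct enumeration: 17).

|A - A| = 17


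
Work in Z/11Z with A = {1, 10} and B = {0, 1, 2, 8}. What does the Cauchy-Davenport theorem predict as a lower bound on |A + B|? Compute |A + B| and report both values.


Cauchy-Davenport: |A + B| ≥ min(p, |A| + |B| - 1) for A, B nonempty in Z/pZ.
|A| = 2, |B| = 4, p = 11.
CD lower bound = min(11, 2 + 4 - 1) = min(11, 5) = 5.
Compute A + B mod 11 directly:
a = 1: 1+0=1, 1+1=2, 1+2=3, 1+8=9
a = 10: 10+0=10, 10+1=0, 10+2=1, 10+8=7
A + B = {0, 1, 2, 3, 7, 9, 10}, so |A + B| = 7.
Verify: 7 ≥ 5? Yes ✓.

CD lower bound = 5, actual |A + B| = 7.


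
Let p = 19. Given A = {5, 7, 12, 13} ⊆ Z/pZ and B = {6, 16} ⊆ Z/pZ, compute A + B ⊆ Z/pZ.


Work in Z/19Z: reduce every sum a + b modulo 19.
Enumerate all 8 pairs:
a = 5: 5+6=11, 5+16=2
a = 7: 7+6=13, 7+16=4
a = 12: 12+6=18, 12+16=9
a = 13: 13+6=0, 13+16=10
Distinct residues collected: {0, 2, 4, 9, 10, 11, 13, 18}
|A + B| = 8 (out of 19 total residues).

A + B = {0, 2, 4, 9, 10, 11, 13, 18}


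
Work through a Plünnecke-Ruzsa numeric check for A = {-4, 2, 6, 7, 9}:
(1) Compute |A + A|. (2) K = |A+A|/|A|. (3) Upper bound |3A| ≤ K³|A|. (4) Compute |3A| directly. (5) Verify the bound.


|A| = 5.
Step 1: Compute A + A by enumerating all 25 pairs.
A + A = {-8, -2, 2, 3, 4, 5, 8, 9, 11, 12, 13, 14, 15, 16, 18}, so |A + A| = 15.
Step 2: Doubling constant K = |A + A|/|A| = 15/5 = 15/5 ≈ 3.0000.
Step 3: Plünnecke-Ruzsa gives |3A| ≤ K³·|A| = (3.0000)³ · 5 ≈ 135.0000.
Step 4: Compute 3A = A + A + A directly by enumerating all triples (a,b,c) ∈ A³; |3A| = 29.
Step 5: Check 29 ≤ 135.0000? Yes ✓.

K = 15/5, Plünnecke-Ruzsa bound K³|A| ≈ 135.0000, |3A| = 29, inequality holds.


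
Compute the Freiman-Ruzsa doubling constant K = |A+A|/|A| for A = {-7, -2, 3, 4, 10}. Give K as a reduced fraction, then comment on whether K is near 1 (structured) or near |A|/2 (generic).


|A| = 5.
Compute A + A by enumerating all 25 pairs.
A + A = {-14, -9, -4, -3, 1, 2, 3, 6, 7, 8, 13, 14, 20}, so |A + A| = 13.
K = |A + A| / |A| = 13/5 (already in lowest terms) ≈ 2.6000.
Reference: AP of size 5 gives K = 9/5 ≈ 1.8000; a fully generic set of size 5 gives K ≈ 3.0000.

|A| = 5, |A + A| = 13, K = 13/5.


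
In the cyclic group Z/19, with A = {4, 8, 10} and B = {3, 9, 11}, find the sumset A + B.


Work in Z/19Z: reduce every sum a + b modulo 19.
Enumerate all 9 pairs:
a = 4: 4+3=7, 4+9=13, 4+11=15
a = 8: 8+3=11, 8+9=17, 8+11=0
a = 10: 10+3=13, 10+9=0, 10+11=2
Distinct residues collected: {0, 2, 7, 11, 13, 15, 17}
|A + B| = 7 (out of 19 total residues).

A + B = {0, 2, 7, 11, 13, 15, 17}


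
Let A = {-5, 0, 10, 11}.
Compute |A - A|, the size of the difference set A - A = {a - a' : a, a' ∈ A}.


A - A = {a - a' : a, a' ∈ A}; |A| = 4.
Bounds: 2|A|-1 ≤ |A - A| ≤ |A|² - |A| + 1, i.e. 7 ≤ |A - A| ≤ 13.
Note: 0 ∈ A - A always (from a - a). The set is symmetric: if d ∈ A - A then -d ∈ A - A.
Enumerate nonzero differences d = a - a' with a > a' (then include -d):
Positive differences: {1, 5, 10, 11, 15, 16}
Full difference set: {0} ∪ (positive diffs) ∪ (negative diffs).
|A - A| = 1 + 2·6 = 13 (matches direct enumeration: 13).

|A - A| = 13


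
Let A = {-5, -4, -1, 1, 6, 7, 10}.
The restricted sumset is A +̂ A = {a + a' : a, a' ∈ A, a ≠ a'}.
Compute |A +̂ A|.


Restricted sumset: A +̂ A = {a + a' : a ∈ A, a' ∈ A, a ≠ a'}.
Equivalently, take A + A and drop any sum 2a that is achievable ONLY as a + a for a ∈ A (i.e. sums representable only with equal summands).
Enumerate pairs (a, a') with a < a' (symmetric, so each unordered pair gives one sum; this covers all a ≠ a'):
  -5 + -4 = -9
  -5 + -1 = -6
  -5 + 1 = -4
  -5 + 6 = 1
  -5 + 7 = 2
  -5 + 10 = 5
  -4 + -1 = -5
  -4 + 1 = -3
  -4 + 6 = 2
  -4 + 7 = 3
  -4 + 10 = 6
  -1 + 1 = 0
  -1 + 6 = 5
  -1 + 7 = 6
  -1 + 10 = 9
  1 + 6 = 7
  1 + 7 = 8
  1 + 10 = 11
  6 + 7 = 13
  6 + 10 = 16
  7 + 10 = 17
Collected distinct sums: {-9, -6, -5, -4, -3, 0, 1, 2, 3, 5, 6, 7, 8, 9, 11, 13, 16, 17}
|A +̂ A| = 18
(Reference bound: |A +̂ A| ≥ 2|A| - 3 for |A| ≥ 2, with |A| = 7 giving ≥ 11.)

|A +̂ A| = 18


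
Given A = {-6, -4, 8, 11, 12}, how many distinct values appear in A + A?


A + A = {a + a' : a, a' ∈ A}; |A| = 5.
General bounds: 2|A| - 1 ≤ |A + A| ≤ |A|(|A|+1)/2, i.e. 9 ≤ |A + A| ≤ 15.
Lower bound 2|A|-1 is attained iff A is an arithmetic progression.
Enumerate sums a + a' for a ≤ a' (symmetric, so this suffices):
a = -6: -6+-6=-12, -6+-4=-10, -6+8=2, -6+11=5, -6+12=6
a = -4: -4+-4=-8, -4+8=4, -4+11=7, -4+12=8
a = 8: 8+8=16, 8+11=19, 8+12=20
a = 11: 11+11=22, 11+12=23
a = 12: 12+12=24
Distinct sums: {-12, -10, -8, 2, 4, 5, 6, 7, 8, 16, 19, 20, 22, 23, 24}
|A + A| = 15

|A + A| = 15


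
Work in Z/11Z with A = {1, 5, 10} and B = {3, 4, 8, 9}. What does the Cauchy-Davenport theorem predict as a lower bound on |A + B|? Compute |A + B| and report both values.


Cauchy-Davenport: |A + B| ≥ min(p, |A| + |B| - 1) for A, B nonempty in Z/pZ.
|A| = 3, |B| = 4, p = 11.
CD lower bound = min(11, 3 + 4 - 1) = min(11, 6) = 6.
Compute A + B mod 11 directly:
a = 1: 1+3=4, 1+4=5, 1+8=9, 1+9=10
a = 5: 5+3=8, 5+4=9, 5+8=2, 5+9=3
a = 10: 10+3=2, 10+4=3, 10+8=7, 10+9=8
A + B = {2, 3, 4, 5, 7, 8, 9, 10}, so |A + B| = 8.
Verify: 8 ≥ 6? Yes ✓.

CD lower bound = 6, actual |A + B| = 8.


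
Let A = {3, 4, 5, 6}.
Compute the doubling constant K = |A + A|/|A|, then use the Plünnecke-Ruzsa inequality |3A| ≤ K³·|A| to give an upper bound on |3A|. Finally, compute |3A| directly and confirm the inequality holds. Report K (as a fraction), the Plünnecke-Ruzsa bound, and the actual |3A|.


|A| = 4.
Step 1: Compute A + A by enumerating all 16 pairs.
A + A = {6, 7, 8, 9, 10, 11, 12}, so |A + A| = 7.
Step 2: Doubling constant K = |A + A|/|A| = 7/4 = 7/4 ≈ 1.7500.
Step 3: Plünnecke-Ruzsa gives |3A| ≤ K³·|A| = (1.7500)³ · 4 ≈ 21.4375.
Step 4: Compute 3A = A + A + A directly by enumerating all triples (a,b,c) ∈ A³; |3A| = 10.
Step 5: Check 10 ≤ 21.4375? Yes ✓.

K = 7/4, Plünnecke-Ruzsa bound K³|A| ≈ 21.4375, |3A| = 10, inequality holds.


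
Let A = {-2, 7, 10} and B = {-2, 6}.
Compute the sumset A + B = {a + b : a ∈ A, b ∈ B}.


A + B = {a + b : a ∈ A, b ∈ B}.
Enumerate all |A|·|B| = 3·2 = 6 pairs (a, b) and collect distinct sums.
a = -2: -2+-2=-4, -2+6=4
a = 7: 7+-2=5, 7+6=13
a = 10: 10+-2=8, 10+6=16
Collecting distinct sums: A + B = {-4, 4, 5, 8, 13, 16}
|A + B| = 6

A + B = {-4, 4, 5, 8, 13, 16}


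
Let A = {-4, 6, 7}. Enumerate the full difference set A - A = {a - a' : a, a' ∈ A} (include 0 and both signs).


A - A = {a - a' : a, a' ∈ A}.
Compute a - a' for each ordered pair (a, a'):
a = -4: -4--4=0, -4-6=-10, -4-7=-11
a = 6: 6--4=10, 6-6=0, 6-7=-1
a = 7: 7--4=11, 7-6=1, 7-7=0
Collecting distinct values (and noting 0 appears from a-a):
A - A = {-11, -10, -1, 0, 1, 10, 11}
|A - A| = 7

A - A = {-11, -10, -1, 0, 1, 10, 11}


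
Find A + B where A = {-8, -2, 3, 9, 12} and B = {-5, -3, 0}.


A + B = {a + b : a ∈ A, b ∈ B}.
Enumerate all |A|·|B| = 5·3 = 15 pairs (a, b) and collect distinct sums.
a = -8: -8+-5=-13, -8+-3=-11, -8+0=-8
a = -2: -2+-5=-7, -2+-3=-5, -2+0=-2
a = 3: 3+-5=-2, 3+-3=0, 3+0=3
a = 9: 9+-5=4, 9+-3=6, 9+0=9
a = 12: 12+-5=7, 12+-3=9, 12+0=12
Collecting distinct sums: A + B = {-13, -11, -8, -7, -5, -2, 0, 3, 4, 6, 7, 9, 12}
|A + B| = 13

A + B = {-13, -11, -8, -7, -5, -2, 0, 3, 4, 6, 7, 9, 12}


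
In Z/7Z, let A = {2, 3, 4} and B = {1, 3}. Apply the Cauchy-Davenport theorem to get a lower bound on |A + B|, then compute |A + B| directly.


Cauchy-Davenport: |A + B| ≥ min(p, |A| + |B| - 1) for A, B nonempty in Z/pZ.
|A| = 3, |B| = 2, p = 7.
CD lower bound = min(7, 3 + 2 - 1) = min(7, 4) = 4.
Compute A + B mod 7 directly:
a = 2: 2+1=3, 2+3=5
a = 3: 3+1=4, 3+3=6
a = 4: 4+1=5, 4+3=0
A + B = {0, 3, 4, 5, 6}, so |A + B| = 5.
Verify: 5 ≥ 4? Yes ✓.

CD lower bound = 4, actual |A + B| = 5.


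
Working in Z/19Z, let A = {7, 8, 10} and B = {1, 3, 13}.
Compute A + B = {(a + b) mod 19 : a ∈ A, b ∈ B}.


Work in Z/19Z: reduce every sum a + b modulo 19.
Enumerate all 9 pairs:
a = 7: 7+1=8, 7+3=10, 7+13=1
a = 8: 8+1=9, 8+3=11, 8+13=2
a = 10: 10+1=11, 10+3=13, 10+13=4
Distinct residues collected: {1, 2, 4, 8, 9, 10, 11, 13}
|A + B| = 8 (out of 19 total residues).

A + B = {1, 2, 4, 8, 9, 10, 11, 13}


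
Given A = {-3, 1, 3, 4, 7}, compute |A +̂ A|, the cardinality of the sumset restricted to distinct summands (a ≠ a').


Restricted sumset: A +̂ A = {a + a' : a ∈ A, a' ∈ A, a ≠ a'}.
Equivalently, take A + A and drop any sum 2a that is achievable ONLY as a + a for a ∈ A (i.e. sums representable only with equal summands).
Enumerate pairs (a, a') with a < a' (symmetric, so each unordered pair gives one sum; this covers all a ≠ a'):
  -3 + 1 = -2
  -3 + 3 = 0
  -3 + 4 = 1
  -3 + 7 = 4
  1 + 3 = 4
  1 + 4 = 5
  1 + 7 = 8
  3 + 4 = 7
  3 + 7 = 10
  4 + 7 = 11
Collected distinct sums: {-2, 0, 1, 4, 5, 7, 8, 10, 11}
|A +̂ A| = 9
(Reference bound: |A +̂ A| ≥ 2|A| - 3 for |A| ≥ 2, with |A| = 5 giving ≥ 7.)

|A +̂ A| = 9


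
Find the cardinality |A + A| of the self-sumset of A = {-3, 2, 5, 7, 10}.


A + A = {a + a' : a, a' ∈ A}; |A| = 5.
General bounds: 2|A| - 1 ≤ |A + A| ≤ |A|(|A|+1)/2, i.e. 9 ≤ |A + A| ≤ 15.
Lower bound 2|A|-1 is attained iff A is an arithmetic progression.
Enumerate sums a + a' for a ≤ a' (symmetric, so this suffices):
a = -3: -3+-3=-6, -3+2=-1, -3+5=2, -3+7=4, -3+10=7
a = 2: 2+2=4, 2+5=7, 2+7=9, 2+10=12
a = 5: 5+5=10, 5+7=12, 5+10=15
a = 7: 7+7=14, 7+10=17
a = 10: 10+10=20
Distinct sums: {-6, -1, 2, 4, 7, 9, 10, 12, 14, 15, 17, 20}
|A + A| = 12

|A + A| = 12


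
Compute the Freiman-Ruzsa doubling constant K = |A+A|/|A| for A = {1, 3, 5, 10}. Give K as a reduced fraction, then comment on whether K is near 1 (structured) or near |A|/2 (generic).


|A| = 4.
Compute A + A by enumerating all 16 pairs.
A + A = {2, 4, 6, 8, 10, 11, 13, 15, 20}, so |A + A| = 9.
K = |A + A| / |A| = 9/4 (already in lowest terms) ≈ 2.2500.
Reference: AP of size 4 gives K = 7/4 ≈ 1.7500; a fully generic set of size 4 gives K ≈ 2.5000.

|A| = 4, |A + A| = 9, K = 9/4.


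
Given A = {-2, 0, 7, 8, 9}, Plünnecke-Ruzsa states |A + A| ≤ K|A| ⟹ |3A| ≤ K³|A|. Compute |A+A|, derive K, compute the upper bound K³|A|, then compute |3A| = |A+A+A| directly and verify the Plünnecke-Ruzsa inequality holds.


|A| = 5.
Step 1: Compute A + A by enumerating all 25 pairs.
A + A = {-4, -2, 0, 5, 6, 7, 8, 9, 14, 15, 16, 17, 18}, so |A + A| = 13.
Step 2: Doubling constant K = |A + A|/|A| = 13/5 = 13/5 ≈ 2.6000.
Step 3: Plünnecke-Ruzsa gives |3A| ≤ K³·|A| = (2.6000)³ · 5 ≈ 87.8800.
Step 4: Compute 3A = A + A + A directly by enumerating all triples (a,b,c) ∈ A³; |3A| = 25.
Step 5: Check 25 ≤ 87.8800? Yes ✓.

K = 13/5, Plünnecke-Ruzsa bound K³|A| ≈ 87.8800, |3A| = 25, inequality holds.


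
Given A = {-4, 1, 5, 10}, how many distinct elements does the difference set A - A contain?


A - A = {a - a' : a, a' ∈ A}; |A| = 4.
Bounds: 2|A|-1 ≤ |A - A| ≤ |A|² - |A| + 1, i.e. 7 ≤ |A - A| ≤ 13.
Note: 0 ∈ A - A always (from a - a). The set is symmetric: if d ∈ A - A then -d ∈ A - A.
Enumerate nonzero differences d = a - a' with a > a' (then include -d):
Positive differences: {4, 5, 9, 14}
Full difference set: {0} ∪ (positive diffs) ∪ (negative diffs).
|A - A| = 1 + 2·4 = 9 (matches direct enumeration: 9).

|A - A| = 9


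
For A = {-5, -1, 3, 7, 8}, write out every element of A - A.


A - A = {a - a' : a, a' ∈ A}.
Compute a - a' for each ordered pair (a, a'):
a = -5: -5--5=0, -5--1=-4, -5-3=-8, -5-7=-12, -5-8=-13
a = -1: -1--5=4, -1--1=0, -1-3=-4, -1-7=-8, -1-8=-9
a = 3: 3--5=8, 3--1=4, 3-3=0, 3-7=-4, 3-8=-5
a = 7: 7--5=12, 7--1=8, 7-3=4, 7-7=0, 7-8=-1
a = 8: 8--5=13, 8--1=9, 8-3=5, 8-7=1, 8-8=0
Collecting distinct values (and noting 0 appears from a-a):
A - A = {-13, -12, -9, -8, -5, -4, -1, 0, 1, 4, 5, 8, 9, 12, 13}
|A - A| = 15

A - A = {-13, -12, -9, -8, -5, -4, -1, 0, 1, 4, 5, 8, 9, 12, 13}


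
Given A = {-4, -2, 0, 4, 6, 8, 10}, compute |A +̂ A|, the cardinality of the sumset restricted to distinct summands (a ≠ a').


Restricted sumset: A +̂ A = {a + a' : a ∈ A, a' ∈ A, a ≠ a'}.
Equivalently, take A + A and drop any sum 2a that is achievable ONLY as a + a for a ∈ A (i.e. sums representable only with equal summands).
Enumerate pairs (a, a') with a < a' (symmetric, so each unordered pair gives one sum; this covers all a ≠ a'):
  -4 + -2 = -6
  -4 + 0 = -4
  -4 + 4 = 0
  -4 + 6 = 2
  -4 + 8 = 4
  -4 + 10 = 6
  -2 + 0 = -2
  -2 + 4 = 2
  -2 + 6 = 4
  -2 + 8 = 6
  -2 + 10 = 8
  0 + 4 = 4
  0 + 6 = 6
  0 + 8 = 8
  0 + 10 = 10
  4 + 6 = 10
  4 + 8 = 12
  4 + 10 = 14
  6 + 8 = 14
  6 + 10 = 16
  8 + 10 = 18
Collected distinct sums: {-6, -4, -2, 0, 2, 4, 6, 8, 10, 12, 14, 16, 18}
|A +̂ A| = 13
(Reference bound: |A +̂ A| ≥ 2|A| - 3 for |A| ≥ 2, with |A| = 7 giving ≥ 11.)

|A +̂ A| = 13


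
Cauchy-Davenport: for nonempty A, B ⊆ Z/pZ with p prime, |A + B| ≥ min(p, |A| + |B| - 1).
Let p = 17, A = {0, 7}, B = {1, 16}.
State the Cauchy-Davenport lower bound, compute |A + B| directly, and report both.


Cauchy-Davenport: |A + B| ≥ min(p, |A| + |B| - 1) for A, B nonempty in Z/pZ.
|A| = 2, |B| = 2, p = 17.
CD lower bound = min(17, 2 + 2 - 1) = min(17, 3) = 3.
Compute A + B mod 17 directly:
a = 0: 0+1=1, 0+16=16
a = 7: 7+1=8, 7+16=6
A + B = {1, 6, 8, 16}, so |A + B| = 4.
Verify: 4 ≥ 3? Yes ✓.

CD lower bound = 3, actual |A + B| = 4.


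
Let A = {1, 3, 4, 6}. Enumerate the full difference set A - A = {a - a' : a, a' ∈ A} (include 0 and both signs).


A - A = {a - a' : a, a' ∈ A}.
Compute a - a' for each ordered pair (a, a'):
a = 1: 1-1=0, 1-3=-2, 1-4=-3, 1-6=-5
a = 3: 3-1=2, 3-3=0, 3-4=-1, 3-6=-3
a = 4: 4-1=3, 4-3=1, 4-4=0, 4-6=-2
a = 6: 6-1=5, 6-3=3, 6-4=2, 6-6=0
Collecting distinct values (and noting 0 appears from a-a):
A - A = {-5, -3, -2, -1, 0, 1, 2, 3, 5}
|A - A| = 9

A - A = {-5, -3, -2, -1, 0, 1, 2, 3, 5}


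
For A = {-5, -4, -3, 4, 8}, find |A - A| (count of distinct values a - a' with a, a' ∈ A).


A - A = {a - a' : a, a' ∈ A}; |A| = 5.
Bounds: 2|A|-1 ≤ |A - A| ≤ |A|² - |A| + 1, i.e. 9 ≤ |A - A| ≤ 21.
Note: 0 ∈ A - A always (from a - a). The set is symmetric: if d ∈ A - A then -d ∈ A - A.
Enumerate nonzero differences d = a - a' with a > a' (then include -d):
Positive differences: {1, 2, 4, 7, 8, 9, 11, 12, 13}
Full difference set: {0} ∪ (positive diffs) ∪ (negative diffs).
|A - A| = 1 + 2·9 = 19 (matches direct enumeration: 19).

|A - A| = 19


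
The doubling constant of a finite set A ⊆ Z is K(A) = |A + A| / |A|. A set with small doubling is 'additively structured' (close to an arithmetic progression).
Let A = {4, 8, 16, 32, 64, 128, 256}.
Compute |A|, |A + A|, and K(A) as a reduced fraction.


|A| = 7.
Compute A + A by enumerating all 49 pairs.
A + A = {8, 12, 16, 20, 24, 32, 36, 40, 48, 64, 68, 72, 80, 96, 128, 132, 136, 144, 160, 192, 256, 260, 264, 272, 288, 320, 384, 512}, so |A + A| = 28.
K = |A + A| / |A| = 28/7 = 4/1 ≈ 4.0000.
Reference: AP of size 7 gives K = 13/7 ≈ 1.8571; a fully generic set of size 7 gives K ≈ 4.0000.

|A| = 7, |A + A| = 28, K = 28/7 = 4/1.


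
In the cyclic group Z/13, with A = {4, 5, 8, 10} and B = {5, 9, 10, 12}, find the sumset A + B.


Work in Z/13Z: reduce every sum a + b modulo 13.
Enumerate all 16 pairs:
a = 4: 4+5=9, 4+9=0, 4+10=1, 4+12=3
a = 5: 5+5=10, 5+9=1, 5+10=2, 5+12=4
a = 8: 8+5=0, 8+9=4, 8+10=5, 8+12=7
a = 10: 10+5=2, 10+9=6, 10+10=7, 10+12=9
Distinct residues collected: {0, 1, 2, 3, 4, 5, 6, 7, 9, 10}
|A + B| = 10 (out of 13 total residues).

A + B = {0, 1, 2, 3, 4, 5, 6, 7, 9, 10}


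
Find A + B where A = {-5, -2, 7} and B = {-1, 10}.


A + B = {a + b : a ∈ A, b ∈ B}.
Enumerate all |A|·|B| = 3·2 = 6 pairs (a, b) and collect distinct sums.
a = -5: -5+-1=-6, -5+10=5
a = -2: -2+-1=-3, -2+10=8
a = 7: 7+-1=6, 7+10=17
Collecting distinct sums: A + B = {-6, -3, 5, 6, 8, 17}
|A + B| = 6

A + B = {-6, -3, 5, 6, 8, 17}


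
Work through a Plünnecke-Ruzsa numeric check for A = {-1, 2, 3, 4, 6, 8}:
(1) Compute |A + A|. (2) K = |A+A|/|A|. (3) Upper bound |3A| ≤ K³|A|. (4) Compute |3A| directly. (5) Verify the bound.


|A| = 6.
Step 1: Compute A + A by enumerating all 36 pairs.
A + A = {-2, 1, 2, 3, 4, 5, 6, 7, 8, 9, 10, 11, 12, 14, 16}, so |A + A| = 15.
Step 2: Doubling constant K = |A + A|/|A| = 15/6 = 15/6 ≈ 2.5000.
Step 3: Plünnecke-Ruzsa gives |3A| ≤ K³·|A| = (2.5000)³ · 6 ≈ 93.7500.
Step 4: Compute 3A = A + A + A directly by enumerating all triples (a,b,c) ∈ A³; |3A| = 24.
Step 5: Check 24 ≤ 93.7500? Yes ✓.

K = 15/6, Plünnecke-Ruzsa bound K³|A| ≈ 93.7500, |3A| = 24, inequality holds.


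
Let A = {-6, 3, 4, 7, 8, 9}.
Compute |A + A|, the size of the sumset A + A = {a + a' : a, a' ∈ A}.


A + A = {a + a' : a, a' ∈ A}; |A| = 6.
General bounds: 2|A| - 1 ≤ |A + A| ≤ |A|(|A|+1)/2, i.e. 11 ≤ |A + A| ≤ 21.
Lower bound 2|A|-1 is attained iff A is an arithmetic progression.
Enumerate sums a + a' for a ≤ a' (symmetric, so this suffices):
a = -6: -6+-6=-12, -6+3=-3, -6+4=-2, -6+7=1, -6+8=2, -6+9=3
a = 3: 3+3=6, 3+4=7, 3+7=10, 3+8=11, 3+9=12
a = 4: 4+4=8, 4+7=11, 4+8=12, 4+9=13
a = 7: 7+7=14, 7+8=15, 7+9=16
a = 8: 8+8=16, 8+9=17
a = 9: 9+9=18
Distinct sums: {-12, -3, -2, 1, 2, 3, 6, 7, 8, 10, 11, 12, 13, 14, 15, 16, 17, 18}
|A + A| = 18

|A + A| = 18


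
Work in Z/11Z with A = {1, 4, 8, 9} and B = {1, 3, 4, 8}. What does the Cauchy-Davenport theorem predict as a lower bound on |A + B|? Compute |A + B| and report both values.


Cauchy-Davenport: |A + B| ≥ min(p, |A| + |B| - 1) for A, B nonempty in Z/pZ.
|A| = 4, |B| = 4, p = 11.
CD lower bound = min(11, 4 + 4 - 1) = min(11, 7) = 7.
Compute A + B mod 11 directly:
a = 1: 1+1=2, 1+3=4, 1+4=5, 1+8=9
a = 4: 4+1=5, 4+3=7, 4+4=8, 4+8=1
a = 8: 8+1=9, 8+3=0, 8+4=1, 8+8=5
a = 9: 9+1=10, 9+3=1, 9+4=2, 9+8=6
A + B = {0, 1, 2, 4, 5, 6, 7, 8, 9, 10}, so |A + B| = 10.
Verify: 10 ≥ 7? Yes ✓.

CD lower bound = 7, actual |A + B| = 10.


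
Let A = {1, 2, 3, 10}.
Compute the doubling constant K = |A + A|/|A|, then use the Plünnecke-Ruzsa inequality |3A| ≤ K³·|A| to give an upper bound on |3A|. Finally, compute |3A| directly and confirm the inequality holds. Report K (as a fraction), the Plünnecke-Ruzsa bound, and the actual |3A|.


|A| = 4.
Step 1: Compute A + A by enumerating all 16 pairs.
A + A = {2, 3, 4, 5, 6, 11, 12, 13, 20}, so |A + A| = 9.
Step 2: Doubling constant K = |A + A|/|A| = 9/4 = 9/4 ≈ 2.2500.
Step 3: Plünnecke-Ruzsa gives |3A| ≤ K³·|A| = (2.2500)³ · 4 ≈ 45.5625.
Step 4: Compute 3A = A + A + A directly by enumerating all triples (a,b,c) ∈ A³; |3A| = 16.
Step 5: Check 16 ≤ 45.5625? Yes ✓.

K = 9/4, Plünnecke-Ruzsa bound K³|A| ≈ 45.5625, |3A| = 16, inequality holds.


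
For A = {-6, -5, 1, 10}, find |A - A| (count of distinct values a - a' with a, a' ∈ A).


A - A = {a - a' : a, a' ∈ A}; |A| = 4.
Bounds: 2|A|-1 ≤ |A - A| ≤ |A|² - |A| + 1, i.e. 7 ≤ |A - A| ≤ 13.
Note: 0 ∈ A - A always (from a - a). The set is symmetric: if d ∈ A - A then -d ∈ A - A.
Enumerate nonzero differences d = a - a' with a > a' (then include -d):
Positive differences: {1, 6, 7, 9, 15, 16}
Full difference set: {0} ∪ (positive diffs) ∪ (negative diffs).
|A - A| = 1 + 2·6 = 13 (matches direct enumeration: 13).

|A - A| = 13


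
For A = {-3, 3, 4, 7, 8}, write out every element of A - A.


A - A = {a - a' : a, a' ∈ A}.
Compute a - a' for each ordered pair (a, a'):
a = -3: -3--3=0, -3-3=-6, -3-4=-7, -3-7=-10, -3-8=-11
a = 3: 3--3=6, 3-3=0, 3-4=-1, 3-7=-4, 3-8=-5
a = 4: 4--3=7, 4-3=1, 4-4=0, 4-7=-3, 4-8=-4
a = 7: 7--3=10, 7-3=4, 7-4=3, 7-7=0, 7-8=-1
a = 8: 8--3=11, 8-3=5, 8-4=4, 8-7=1, 8-8=0
Collecting distinct values (and noting 0 appears from a-a):
A - A = {-11, -10, -7, -6, -5, -4, -3, -1, 0, 1, 3, 4, 5, 6, 7, 10, 11}
|A - A| = 17

A - A = {-11, -10, -7, -6, -5, -4, -3, -1, 0, 1, 3, 4, 5, 6, 7, 10, 11}


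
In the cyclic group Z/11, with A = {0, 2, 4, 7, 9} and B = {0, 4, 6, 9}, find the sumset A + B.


Work in Z/11Z: reduce every sum a + b modulo 11.
Enumerate all 20 pairs:
a = 0: 0+0=0, 0+4=4, 0+6=6, 0+9=9
a = 2: 2+0=2, 2+4=6, 2+6=8, 2+9=0
a = 4: 4+0=4, 4+4=8, 4+6=10, 4+9=2
a = 7: 7+0=7, 7+4=0, 7+6=2, 7+9=5
a = 9: 9+0=9, 9+4=2, 9+6=4, 9+9=7
Distinct residues collected: {0, 2, 4, 5, 6, 7, 8, 9, 10}
|A + B| = 9 (out of 11 total residues).

A + B = {0, 2, 4, 5, 6, 7, 8, 9, 10}


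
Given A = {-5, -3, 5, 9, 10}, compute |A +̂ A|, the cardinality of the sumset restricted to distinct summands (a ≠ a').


Restricted sumset: A +̂ A = {a + a' : a ∈ A, a' ∈ A, a ≠ a'}.
Equivalently, take A + A and drop any sum 2a that is achievable ONLY as a + a for a ∈ A (i.e. sums representable only with equal summands).
Enumerate pairs (a, a') with a < a' (symmetric, so each unordered pair gives one sum; this covers all a ≠ a'):
  -5 + -3 = -8
  -5 + 5 = 0
  -5 + 9 = 4
  -5 + 10 = 5
  -3 + 5 = 2
  -3 + 9 = 6
  -3 + 10 = 7
  5 + 9 = 14
  5 + 10 = 15
  9 + 10 = 19
Collected distinct sums: {-8, 0, 2, 4, 5, 6, 7, 14, 15, 19}
|A +̂ A| = 10
(Reference bound: |A +̂ A| ≥ 2|A| - 3 for |A| ≥ 2, with |A| = 5 giving ≥ 7.)

|A +̂ A| = 10


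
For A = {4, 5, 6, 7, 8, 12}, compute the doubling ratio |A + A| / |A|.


|A| = 6.
Compute A + A by enumerating all 36 pairs.
A + A = {8, 9, 10, 11, 12, 13, 14, 15, 16, 17, 18, 19, 20, 24}, so |A + A| = 14.
K = |A + A| / |A| = 14/6 = 7/3 ≈ 2.3333.
Reference: AP of size 6 gives K = 11/6 ≈ 1.8333; a fully generic set of size 6 gives K ≈ 3.5000.

|A| = 6, |A + A| = 14, K = 14/6 = 7/3.


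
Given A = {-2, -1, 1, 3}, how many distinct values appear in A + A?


A + A = {a + a' : a, a' ∈ A}; |A| = 4.
General bounds: 2|A| - 1 ≤ |A + A| ≤ |A|(|A|+1)/2, i.e. 7 ≤ |A + A| ≤ 10.
Lower bound 2|A|-1 is attained iff A is an arithmetic progression.
Enumerate sums a + a' for a ≤ a' (symmetric, so this suffices):
a = -2: -2+-2=-4, -2+-1=-3, -2+1=-1, -2+3=1
a = -1: -1+-1=-2, -1+1=0, -1+3=2
a = 1: 1+1=2, 1+3=4
a = 3: 3+3=6
Distinct sums: {-4, -3, -2, -1, 0, 1, 2, 4, 6}
|A + A| = 9

|A + A| = 9


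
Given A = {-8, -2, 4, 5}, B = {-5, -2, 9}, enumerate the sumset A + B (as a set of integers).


A + B = {a + b : a ∈ A, b ∈ B}.
Enumerate all |A|·|B| = 4·3 = 12 pairs (a, b) and collect distinct sums.
a = -8: -8+-5=-13, -8+-2=-10, -8+9=1
a = -2: -2+-5=-7, -2+-2=-4, -2+9=7
a = 4: 4+-5=-1, 4+-2=2, 4+9=13
a = 5: 5+-5=0, 5+-2=3, 5+9=14
Collecting distinct sums: A + B = {-13, -10, -7, -4, -1, 0, 1, 2, 3, 7, 13, 14}
|A + B| = 12

A + B = {-13, -10, -7, -4, -1, 0, 1, 2, 3, 7, 13, 14}


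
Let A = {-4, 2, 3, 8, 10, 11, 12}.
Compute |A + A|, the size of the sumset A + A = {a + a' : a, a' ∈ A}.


A + A = {a + a' : a, a' ∈ A}; |A| = 7.
General bounds: 2|A| - 1 ≤ |A + A| ≤ |A|(|A|+1)/2, i.e. 13 ≤ |A + A| ≤ 28.
Lower bound 2|A|-1 is attained iff A is an arithmetic progression.
Enumerate sums a + a' for a ≤ a' (symmetric, so this suffices):
a = -4: -4+-4=-8, -4+2=-2, -4+3=-1, -4+8=4, -4+10=6, -4+11=7, -4+12=8
a = 2: 2+2=4, 2+3=5, 2+8=10, 2+10=12, 2+11=13, 2+12=14
a = 3: 3+3=6, 3+8=11, 3+10=13, 3+11=14, 3+12=15
a = 8: 8+8=16, 8+10=18, 8+11=19, 8+12=20
a = 10: 10+10=20, 10+11=21, 10+12=22
a = 11: 11+11=22, 11+12=23
a = 12: 12+12=24
Distinct sums: {-8, -2, -1, 4, 5, 6, 7, 8, 10, 11, 12, 13, 14, 15, 16, 18, 19, 20, 21, 22, 23, 24}
|A + A| = 22

|A + A| = 22


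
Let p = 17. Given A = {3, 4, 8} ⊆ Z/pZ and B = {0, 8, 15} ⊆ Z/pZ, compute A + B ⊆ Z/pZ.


Work in Z/17Z: reduce every sum a + b modulo 17.
Enumerate all 9 pairs:
a = 3: 3+0=3, 3+8=11, 3+15=1
a = 4: 4+0=4, 4+8=12, 4+15=2
a = 8: 8+0=8, 8+8=16, 8+15=6
Distinct residues collected: {1, 2, 3, 4, 6, 8, 11, 12, 16}
|A + B| = 9 (out of 17 total residues).

A + B = {1, 2, 3, 4, 6, 8, 11, 12, 16}


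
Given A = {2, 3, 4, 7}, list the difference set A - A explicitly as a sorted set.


A - A = {a - a' : a, a' ∈ A}.
Compute a - a' for each ordered pair (a, a'):
a = 2: 2-2=0, 2-3=-1, 2-4=-2, 2-7=-5
a = 3: 3-2=1, 3-3=0, 3-4=-1, 3-7=-4
a = 4: 4-2=2, 4-3=1, 4-4=0, 4-7=-3
a = 7: 7-2=5, 7-3=4, 7-4=3, 7-7=0
Collecting distinct values (and noting 0 appears from a-a):
A - A = {-5, -4, -3, -2, -1, 0, 1, 2, 3, 4, 5}
|A - A| = 11

A - A = {-5, -4, -3, -2, -1, 0, 1, 2, 3, 4, 5}


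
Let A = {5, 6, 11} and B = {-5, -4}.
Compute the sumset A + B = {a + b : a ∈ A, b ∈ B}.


A + B = {a + b : a ∈ A, b ∈ B}.
Enumerate all |A|·|B| = 3·2 = 6 pairs (a, b) and collect distinct sums.
a = 5: 5+-5=0, 5+-4=1
a = 6: 6+-5=1, 6+-4=2
a = 11: 11+-5=6, 11+-4=7
Collecting distinct sums: A + B = {0, 1, 2, 6, 7}
|A + B| = 5

A + B = {0, 1, 2, 6, 7}


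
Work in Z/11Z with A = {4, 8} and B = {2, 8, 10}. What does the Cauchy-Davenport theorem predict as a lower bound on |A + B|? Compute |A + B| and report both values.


Cauchy-Davenport: |A + B| ≥ min(p, |A| + |B| - 1) for A, B nonempty in Z/pZ.
|A| = 2, |B| = 3, p = 11.
CD lower bound = min(11, 2 + 3 - 1) = min(11, 4) = 4.
Compute A + B mod 11 directly:
a = 4: 4+2=6, 4+8=1, 4+10=3
a = 8: 8+2=10, 8+8=5, 8+10=7
A + B = {1, 3, 5, 6, 7, 10}, so |A + B| = 6.
Verify: 6 ≥ 4? Yes ✓.

CD lower bound = 4, actual |A + B| = 6.


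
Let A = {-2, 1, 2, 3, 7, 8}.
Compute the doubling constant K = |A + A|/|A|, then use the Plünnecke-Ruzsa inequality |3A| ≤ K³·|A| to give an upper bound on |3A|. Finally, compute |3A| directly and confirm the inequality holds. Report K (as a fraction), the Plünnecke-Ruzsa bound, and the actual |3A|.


|A| = 6.
Step 1: Compute A + A by enumerating all 36 pairs.
A + A = {-4, -1, 0, 1, 2, 3, 4, 5, 6, 8, 9, 10, 11, 14, 15, 16}, so |A + A| = 16.
Step 2: Doubling constant K = |A + A|/|A| = 16/6 = 16/6 ≈ 2.6667.
Step 3: Plünnecke-Ruzsa gives |3A| ≤ K³·|A| = (2.6667)³ · 6 ≈ 113.7778.
Step 4: Compute 3A = A + A + A directly by enumerating all triples (a,b,c) ∈ A³; |3A| = 28.
Step 5: Check 28 ≤ 113.7778? Yes ✓.

K = 16/6, Plünnecke-Ruzsa bound K³|A| ≈ 113.7778, |3A| = 28, inequality holds.


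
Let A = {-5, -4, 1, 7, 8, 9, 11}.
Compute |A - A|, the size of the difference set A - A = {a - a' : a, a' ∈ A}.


A - A = {a - a' : a, a' ∈ A}; |A| = 7.
Bounds: 2|A|-1 ≤ |A - A| ≤ |A|² - |A| + 1, i.e. 13 ≤ |A - A| ≤ 43.
Note: 0 ∈ A - A always (from a - a). The set is symmetric: if d ∈ A - A then -d ∈ A - A.
Enumerate nonzero differences d = a - a' with a > a' (then include -d):
Positive differences: {1, 2, 3, 4, 5, 6, 7, 8, 10, 11, 12, 13, 14, 15, 16}
Full difference set: {0} ∪ (positive diffs) ∪ (negative diffs).
|A - A| = 1 + 2·15 = 31 (matches direct enumeration: 31).

|A - A| = 31


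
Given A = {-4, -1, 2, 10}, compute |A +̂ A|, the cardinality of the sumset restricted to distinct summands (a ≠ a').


Restricted sumset: A +̂ A = {a + a' : a ∈ A, a' ∈ A, a ≠ a'}.
Equivalently, take A + A and drop any sum 2a that is achievable ONLY as a + a for a ∈ A (i.e. sums representable only with equal summands).
Enumerate pairs (a, a') with a < a' (symmetric, so each unordered pair gives one sum; this covers all a ≠ a'):
  -4 + -1 = -5
  -4 + 2 = -2
  -4 + 10 = 6
  -1 + 2 = 1
  -1 + 10 = 9
  2 + 10 = 12
Collected distinct sums: {-5, -2, 1, 6, 9, 12}
|A +̂ A| = 6
(Reference bound: |A +̂ A| ≥ 2|A| - 3 for |A| ≥ 2, with |A| = 4 giving ≥ 5.)

|A +̂ A| = 6
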